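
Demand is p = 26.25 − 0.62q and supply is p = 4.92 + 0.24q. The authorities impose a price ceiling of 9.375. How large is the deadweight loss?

16.74

Competitive equilibrium: 26.25 − 0.62q = 4.92 + 0.24q → q* = 24.8023, p* = 10.8726.
At the ceiling p = 9.375, quantity supplied = (9.375 − 4.92)/0.24 = 18.5625.
Willingness to pay at q' = 18.5625: 26.25 − 0.62·18.5625 = 14.7413.
Δq = 24.8023 − 18.5625 = 6.2398; wedge = 14.7413 − 9.375 = 5.3663.
Deadweight loss = ½ × 6.2398 × 5.3663 = 16.74.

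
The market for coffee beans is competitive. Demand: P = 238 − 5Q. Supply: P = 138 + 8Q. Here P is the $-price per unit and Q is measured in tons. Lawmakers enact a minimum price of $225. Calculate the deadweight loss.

$168.56

Competitive equilibrium: 238 − 5Q = 138 + 8Q → Q* = 7.6923, P* = 199.5385.
At the floor P = 225, quantity demanded = (238 − 225)/5 = 2.6.
Sellers' marginal cost at Q' = 2.6: 138 + 8·2.6 = 158.8.
ΔQ = 7.6923 − 2.6 = 5.0923; wedge = 225 − 158.8 = 66.2.
DWL = ½ × 5.0923 × 66.2 = $168.56.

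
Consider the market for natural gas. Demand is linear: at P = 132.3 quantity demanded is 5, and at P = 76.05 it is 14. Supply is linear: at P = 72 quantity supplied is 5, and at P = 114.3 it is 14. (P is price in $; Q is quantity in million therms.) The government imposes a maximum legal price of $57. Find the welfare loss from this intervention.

$414.24 million

Demand slope = (76.05 − 132.3)/(14 − 5) = −6.25, so P = 163.55 − 6.25Q.
Supply slope = (114.3 − 72)/(14 − 5) = 4.7, so P = 48.5 + 4.7Q.
Competitive equilibrium: 163.55 − 6.25Q = 48.5 + 4.7Q → Q* = 10.5068, P* = 97.8822.
At the ceiling P = 57, quantity supplied = (57 − 48.5)/4.7 = 1.8085.
Willingness to pay at Q' = 1.8085: 163.55 − 6.25·1.8085 = 152.2469.
ΔQ = 10.5068 − 1.8085 = 8.6983; wedge = 152.2469 − 57 = 95.2469.
Welfare loss = ½ × 8.6983 × 95.2469 = $414.24 million.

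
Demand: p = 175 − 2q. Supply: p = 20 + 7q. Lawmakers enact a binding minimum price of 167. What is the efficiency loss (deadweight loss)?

786.72

Competitive equilibrium: 175 − 2q = 20 + 7q → q* = 17.2222, p* = 140.5556.
At the floor p = 167, quantity demanded = (175 − 167)/2 = 4.
Sellers' marginal cost at q' = 4: 20 + 7·4 = 48.
Δq = 17.2222 − 4 = 13.2222; wedge = 167 − 48 = 119.
The triangle = ½ × 13.2222 × 119 = 786.72.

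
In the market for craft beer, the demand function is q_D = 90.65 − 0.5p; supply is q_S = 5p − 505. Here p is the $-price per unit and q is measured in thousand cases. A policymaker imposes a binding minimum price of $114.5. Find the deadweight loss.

In inverse form: demand p = 181.3 − 2q, supply p = 101 + 0.2q.
Competitive equilibrium: 181.3 − 2q = 101 + 0.2q → q* = 36.5, p* = 108.3.
At the floor p = 114.5, quantity demanded = (181.3 − 114.5)/2 = 33.4.
Sellers' marginal cost at q' = 33.4: 101 + 0.2·33.4 = 107.68.
Δq = 36.5 − 33.4 = 3.1; wedge = 114.5 − 107.68 = 6.82.
Welfare loss = ½ × 3.1 × 6.82 = $10.571 thousand.

$10.571 thousand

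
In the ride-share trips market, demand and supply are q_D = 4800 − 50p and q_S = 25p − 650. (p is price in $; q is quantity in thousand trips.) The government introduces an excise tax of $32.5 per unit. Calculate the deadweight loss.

$8802.08 thousand

In inverse form: demand p = 96 − 0.02q, supply p = 26 + 0.04q.
Competitive equilibrium: 96 − 0.02q = 26 + 0.04q → q* = 1166.6667, p* = 72.6667.
With the tax, the buyer price exceeds the seller price by 32.5: (96 − 0.02q) − (26 + 0.04q) = 32.5 → q' = 625.
Δq = 1166.6667 − 625 = 541.6667; the wedge equals the tax, 32.5.
Deadweight loss = ½ × 541.6667 × 32.5 = $8802.08 thousand.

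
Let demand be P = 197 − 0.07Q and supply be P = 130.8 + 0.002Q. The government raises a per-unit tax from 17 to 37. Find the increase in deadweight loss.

7500

Competitive equilibrium: 197 − 0.07Q = 130.8 + 0.002Q → Q* = 919.4444, P* = 132.6389.
For a per-unit tax t: ΔQ = t/0.072, so DWL = ½·t·(t/0.072) = t²/0.144.
At t = 17: DWL = 2006.944. At t = 37: DWL = 9506.944.
Increase = 9506.944 − 2006.944 = 7500.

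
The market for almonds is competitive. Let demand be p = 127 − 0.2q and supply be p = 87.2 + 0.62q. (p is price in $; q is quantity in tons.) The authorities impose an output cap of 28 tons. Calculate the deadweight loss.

Competitive equilibrium: 127 − 0.2q = 87.2 + 0.62q → q* = 48.5366, p* = 117.2927.
At q = 28: demand price = 127 − 0.2·28 = 121.4; supply price = 87.2 + 0.62·28 = 104.56.
Δq = 48.5366 − 28 = 20.5366; wedge = 121.4 − 104.56 = 16.84.
The triangle = ½ × 20.5366 × 16.84 = $172.92.

$172.92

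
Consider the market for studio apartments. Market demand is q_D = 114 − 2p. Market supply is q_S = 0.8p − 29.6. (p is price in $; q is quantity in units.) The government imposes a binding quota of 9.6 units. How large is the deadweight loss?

In inverse form: demand p = 57 − 0.5q, supply p = 37 + 1.25q.
Competitive equilibrium: 57 − 0.5q = 37 + 1.25q → q* = 11.4286, p* = 51.2857.
At q = 9.6: demand price = 57 − 0.5·9.6 = 52.2; supply price = 37 + 1.25·9.6 = 49.
Δq = 11.4286 − 9.6 = 1.8286; wedge = 52.2 − 49 = 3.2.
Welfare loss = ½ × 1.8286 × 3.2 = $2.93.

$2.93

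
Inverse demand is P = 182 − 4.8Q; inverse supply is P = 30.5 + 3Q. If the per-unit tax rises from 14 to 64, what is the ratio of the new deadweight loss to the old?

20.898

Competitive equilibrium: 182 − 4.8Q = 30.5 + 3Q → Q* = 19.4231, P* = 88.7692.
For a per-unit tax t: ΔQ = t/7.8, so DWL = ½·t·(t/7.8) = t²/15.6.
At t = 14: DWL = 12.564. At t = 64: DWL = 262.564.
Ratio = (64/14)² = 20.898.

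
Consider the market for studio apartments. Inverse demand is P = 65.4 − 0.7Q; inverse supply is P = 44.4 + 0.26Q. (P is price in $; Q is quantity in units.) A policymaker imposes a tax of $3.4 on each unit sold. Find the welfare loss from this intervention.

Competitive equilibrium: 65.4 − 0.7Q = 44.4 + 0.26Q → Q* = 21.875, P* = 50.0875.
With the tax, the buyer price exceeds the seller price by 3.4: (65.4 − 0.7Q) − (44.4 + 0.26Q) = 3.4 → Q' = 18.3333.
ΔQ = 21.875 − 18.3333 = 3.5417; the wedge equals the tax, 3.4.
Deadweight loss = ½ × 3.5417 × 3.4 = $6.02.

$6.02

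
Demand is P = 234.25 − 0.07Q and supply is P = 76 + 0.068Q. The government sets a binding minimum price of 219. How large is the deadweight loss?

Competitive equilibrium: 234.25 − 0.07Q = 76 + 0.068Q → Q* = 1146.73913, P* = 153.97826.
At the floor P = 219, quantity demanded = (234.25 − 219)/0.07 = 217.85714.
Sellers' marginal cost at Q' = 217.85714: 76 + 0.068·217.85714 = 90.81429.
ΔQ = 1146.73913 − 217.85714 = 928.88199; wedge = 219 − 90.81429 = 128.18571.
DWL = ½ × 928.88199 × 128.18571 = 59534.70.

59534.70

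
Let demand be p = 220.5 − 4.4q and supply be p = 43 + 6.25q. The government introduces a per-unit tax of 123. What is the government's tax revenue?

Competitive equilibrium: 220.5 − 4.4q = 43 + 6.25q → q* = 16.6667, p* = 147.1667.
With the tax, the buyer price exceeds the seller price by 123: (220.5 − 4.4q) − (43 + 6.25q) = 123 → q' = 5.1174.
Tax revenue = 123 × 5.1174 = 629.44.

629.44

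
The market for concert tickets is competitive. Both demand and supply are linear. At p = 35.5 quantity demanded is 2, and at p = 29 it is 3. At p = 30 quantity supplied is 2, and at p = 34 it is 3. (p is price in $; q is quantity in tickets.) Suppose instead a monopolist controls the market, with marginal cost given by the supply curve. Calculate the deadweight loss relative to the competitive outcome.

Demand slope = (29 − 35.5)/(3 − 2) = −6.5, so p = 48.5 − 6.5q.
Supply slope = (34 − 30)/(3 − 2) = 4, so p = 22 + 4q.
Competitive equilibrium: 48.5 − 6.5q = 22 + 4q → q* = 2.5238, p* = 32.0952.
Marginal revenue: MR = 48.5 − 13q. Set MR = MC: 48.5 − 13q = 22 + 4q → q_m = 1.5588.
Price p_m = 48.5 − 6.5·1.5588 = 38.3678; MC(q_m) = 22 + 4·1.5588 = 28.2352.
Competitive q* = 2.5238, so Δq = 0.965; wedge = 38.3678 − 28.2352 = 10.1326.
Welfare loss = ½ × 0.965 × 10.1326 = $4.89.

$4.89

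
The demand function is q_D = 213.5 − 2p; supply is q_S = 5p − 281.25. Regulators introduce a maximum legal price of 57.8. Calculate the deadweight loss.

In inverse form: demand p = 106.75 − 0.5q, supply p = 56.25 + 0.2q.
Competitive equilibrium: 106.75 − 0.5q = 56.25 + 0.2q → q* = 72.1429, p* = 70.6786.
At the ceiling p = 57.8, quantity supplied = (57.8 − 56.25)/0.2 = 7.75.
Willingness to pay at q' = 7.75: 106.75 − 0.5·7.75 = 102.875.
Δq = 72.1429 − 7.75 = 64.3929; wedge = 102.875 − 57.8 = 45.075.
The triangle = ½ × 64.3929 × 45.075 = 1451.25.

1451.25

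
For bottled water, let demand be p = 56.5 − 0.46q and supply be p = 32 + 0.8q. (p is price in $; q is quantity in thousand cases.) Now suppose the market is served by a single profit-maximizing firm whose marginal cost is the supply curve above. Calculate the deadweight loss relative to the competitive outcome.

$17.04 thousand

Competitive equilibrium: 56.5 − 0.46q = 32 + 0.8q → q* = 19.4444, p* = 47.5556.
Marginal revenue: MR = 56.5 − 0.92q. Set MR = MC: 56.5 − 0.92q = 32 + 0.8q → q_m = 14.2442.
Price p_m = 56.5 − 0.46·14.2442 = 49.9477; MC(q_m) = 32 + 0.8·14.2442 = 43.3954.
Competitive q* = 19.4444, so Δq = 5.2002; wedge = 49.9477 − 43.3954 = 6.5523.
DWL = ½ × 5.2002 × 6.5523 = $17.04 thousand.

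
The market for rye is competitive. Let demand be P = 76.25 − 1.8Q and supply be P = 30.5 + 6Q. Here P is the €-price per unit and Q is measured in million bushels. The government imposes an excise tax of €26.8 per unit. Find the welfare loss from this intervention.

€46.04 million

Competitive equilibrium: 76.25 − 1.8Q = 30.5 + 6Q → Q* = 5.8654, P* = 65.6923.
With the tax, the buyer price exceeds the seller price by 26.8: (76.25 − 1.8Q) − (30.5 + 6Q) = 26.8 → Q' = 2.4295.
ΔQ = 5.8654 − 2.4295 = 3.4359; the wedge equals the tax, 26.8.
The triangle = ½ × 3.4359 × 26.8 = €46.04 million.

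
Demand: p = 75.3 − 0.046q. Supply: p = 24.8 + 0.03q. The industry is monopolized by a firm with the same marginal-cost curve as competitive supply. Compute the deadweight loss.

2385.26

Competitive equilibrium: 75.3 − 0.046q = 24.8 + 0.03q → q* = 664.4737, p* = 44.7342.
Marginal revenue: MR = 75.3 − 0.092q. Set MR = MC: 75.3 − 0.092q = 24.8 + 0.03q → q_m = 413.9344.
Price p_m = 75.3 − 0.046·413.9344 = 56.259; MC(q_m) = 24.8 + 0.03·413.9344 = 37.218.
Competitive q* = 664.4737, so Δq = 250.5393; wedge = 56.259 − 37.218 = 19.041.
Deadweight loss = ½ × 250.5393 × 19.041 = 2385.26.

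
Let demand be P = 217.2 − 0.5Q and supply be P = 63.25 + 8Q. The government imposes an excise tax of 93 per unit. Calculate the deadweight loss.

508.76

Competitive equilibrium: 217.2 − 0.5Q = 63.25 + 8Q → Q* = 18.11176, P* = 208.14412.
With the tax, the buyer price exceeds the seller price by 93: (217.2 − 0.5Q) − (63.25 + 8Q) = 93 → Q' = 7.17059.
ΔQ = 18.11176 − 7.17059 = 10.94117; the wedge equals the tax, 93.
Deadweight loss = ½ × 10.94117 × 93 = 508.76.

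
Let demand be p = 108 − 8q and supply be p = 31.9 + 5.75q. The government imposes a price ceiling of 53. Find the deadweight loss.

23.91

Competitive equilibrium: 108 − 8q = 31.9 + 5.75q → q* = 5.5345, p* = 63.7236.
At the ceiling p = 53, quantity supplied = (53 − 31.9)/5.75 = 3.6696.
Willingness to pay at q' = 3.6696: 108 − 8·3.6696 = 78.6432.
Δq = 5.5345 − 3.6696 = 1.8649; wedge = 78.6432 − 53 = 25.6432.
Deadweight loss = ½ × 1.8649 × 25.6432 = 23.91.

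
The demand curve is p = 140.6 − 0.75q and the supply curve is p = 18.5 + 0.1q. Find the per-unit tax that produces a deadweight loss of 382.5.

Competitive equilibrium: 140.6 − 0.75q = 18.5 + 0.1q → q* = 143.6471, p* = 32.8647.
A tax t gives Δq = t/0.85 and wedge t, so DWL = t²/1.7.
t²/1.7 = 382.5 → t² = 650.25 → t = 25.5.

25.5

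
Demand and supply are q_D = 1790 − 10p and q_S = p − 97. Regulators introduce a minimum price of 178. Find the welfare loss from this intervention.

In inverse form: demand p = 179 − 0.1q, supply p = 97 + q.
Competitive equilibrium: 179 − 0.1q = 97 + q → q* = 74.54545, p* = 171.54545.
At the floor p = 178, quantity demanded = (179 − 178)/0.1 = 10.
Sellers' marginal cost at q' = 10: 97 + 1·10 = 107.
Δq = 74.54545 − 10 = 64.54545; wedge = 178 − 107 = 71.
The triangle = ½ × 64.54545 × 71 = 2291.36.

2291.36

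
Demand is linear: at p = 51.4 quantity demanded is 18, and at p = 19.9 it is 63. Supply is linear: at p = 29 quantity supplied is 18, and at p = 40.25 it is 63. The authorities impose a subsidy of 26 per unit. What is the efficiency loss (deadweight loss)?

355.79

Demand slope = (19.9 − 51.4)/(63 − 18) = −0.7, so p = 64 − 0.7q.
Supply slope = (40.25 − 29)/(63 − 18) = 0.25, so p = 24.5 + 0.25q.
Competitive equilibrium: 64 − 0.7q = 24.5 + 0.25q → q* = 41.5789, p* = 34.8947.
The subsidy lowers effective supply by 26: p = 0.25q − 1.5.
New quantity: 64 − 0.7q = 0.25q − 1.5 → q' = 68.9474.
Overproduction Δq = 68.9474 − 41.5789 = 27.3685; wedge = subsidy = 26.
Deadweight loss = ½ × 27.3685 × 26 = 355.79.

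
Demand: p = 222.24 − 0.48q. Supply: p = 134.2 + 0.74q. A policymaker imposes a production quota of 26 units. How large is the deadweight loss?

Competitive equilibrium: 222.24 − 0.48q = 134.2 + 0.74q → q* = 72.1639, p* = 187.6013.
At q = 26: demand price = 222.24 − 0.48·26 = 209.76; supply price = 134.2 + 0.74·26 = 153.44.
Δq = 72.1639 − 26 = 46.1639; wedge = 209.76 − 153.44 = 56.32.
Deadweight loss = ½ × 46.1639 × 56.32 = 1299.98.

1299.98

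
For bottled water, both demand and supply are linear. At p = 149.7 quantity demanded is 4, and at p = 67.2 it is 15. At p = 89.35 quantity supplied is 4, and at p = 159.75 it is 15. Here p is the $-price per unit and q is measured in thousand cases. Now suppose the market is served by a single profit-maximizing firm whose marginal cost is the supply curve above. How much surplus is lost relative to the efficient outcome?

Demand slope = (67.2 − 149.7)/(15 − 4) = −7.5, so p = 179.7 − 7.5q.
Supply slope = (159.75 − 89.35)/(15 − 4) = 6.4, so p = 63.75 + 6.4q.
Competitive equilibrium: 179.7 − 7.5q = 63.75 + 6.4q → q* = 8.3417, p* = 117.1371.
Marginal revenue: MR = 179.7 − 15q. Set MR = MC: 179.7 − 15q = 63.75 + 6.4q → q_m = 5.4182.
Price p_m = 179.7 − 7.5·5.4182 = 139.0635; MC(q_m) = 63.75 + 6.4·5.4182 = 98.4265.
Competitive q* = 8.3417, so Δq = 2.9235; wedge = 139.0635 − 98.4265 = 40.637.
DWL = ½ × 2.9235 × 40.637 = $59.40 thousand.

$59.40 thousand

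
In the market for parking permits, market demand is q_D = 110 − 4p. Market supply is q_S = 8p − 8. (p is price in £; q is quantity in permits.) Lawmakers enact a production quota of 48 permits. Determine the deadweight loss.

£96.33

In inverse form: demand p = 27.5 − 0.25q, supply p = 1 + 0.125q.
Competitive equilibrium: 27.5 − 0.25q = 1 + 0.125q → q* = 70.6667, p* = 9.8333.
At q = 48: demand price = 27.5 − 0.25·48 = 15.5; supply price = 1 + 0.125·48 = 7.
Δq = 70.6667 − 48 = 22.6667; wedge = 15.5 − 7 = 8.5.
Deadweight loss = ½ × 22.6667 × 8.5 = £96.33.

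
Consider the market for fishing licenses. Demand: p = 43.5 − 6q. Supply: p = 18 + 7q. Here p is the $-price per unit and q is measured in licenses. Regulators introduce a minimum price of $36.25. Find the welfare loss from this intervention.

$3.69

Competitive equilibrium: 43.5 − 6q = 18 + 7q → q* = 1.9615, p* = 31.7308.
At the floor p = 36.25, quantity demanded = (43.5 − 36.25)/6 = 1.2083.
Sellers' marginal cost at q' = 1.2083: 18 + 7·1.2083 = 26.4581.
Δq = 1.9615 − 1.2083 = 0.7532; wedge = 36.25 − 26.4581 = 9.7919.
Deadweight loss = ½ × 0.7532 × 9.7919 = $3.69.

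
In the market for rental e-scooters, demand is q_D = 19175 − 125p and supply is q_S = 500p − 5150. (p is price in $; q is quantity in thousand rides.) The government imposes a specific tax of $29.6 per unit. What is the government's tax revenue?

In inverse form: demand p = 153.4 − 0.008q, supply p = 10.3 + 0.002q.
Competitive equilibrium: 153.4 − 0.008q = 10.3 + 0.002q → q* = 14310, p* = 38.92.
With the tax, the buyer price exceeds the seller price by 29.6: (153.4 − 0.008q) − (10.3 + 0.002q) = 29.6 → q' = 11350.
Tax revenue = 29.6 × 11350 = $335960 thousand.

$335960 thousand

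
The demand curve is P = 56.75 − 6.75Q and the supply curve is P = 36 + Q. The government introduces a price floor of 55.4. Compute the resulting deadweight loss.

Competitive equilibrium: 56.75 − 6.75Q = 36 + Q → Q* = 2.6774, P* = 38.6774.
At the floor P = 55.4, quantity demanded = (56.75 − 55.4)/6.75 = 0.2.
Sellers' marginal cost at Q' = 0.2: 36 + 1·0.2 = 36.2.
ΔQ = 2.6774 − 0.2 = 2.4774; wedge = 55.4 − 36.2 = 19.2.
Welfare loss = ½ × 2.4774 × 19.2 = 23.78.

23.78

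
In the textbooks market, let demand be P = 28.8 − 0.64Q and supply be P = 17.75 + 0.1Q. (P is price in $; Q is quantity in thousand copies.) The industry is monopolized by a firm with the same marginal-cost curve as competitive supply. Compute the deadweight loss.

$17.74 thousand

Competitive equilibrium: 28.8 − 0.64Q = 17.75 + 0.1Q → Q* = 14.9324, P* = 19.2432.
Marginal revenue: MR = 28.8 − 1.28Q. Set MR = MC: 28.8 − 1.28Q = 17.75 + 0.1Q → Q_m = 8.0072.
Price P_m = 28.8 − 0.64·8.0072 = 23.6754; MC(Q_m) = 17.75 + 0.1·8.0072 = 18.5507.
Competitive Q* = 14.9324, so ΔQ = 6.9252; wedge = 23.6754 − 18.5507 = 5.1247.
DWL = ½ × 6.9252 × 5.1247 = $17.74 thousand.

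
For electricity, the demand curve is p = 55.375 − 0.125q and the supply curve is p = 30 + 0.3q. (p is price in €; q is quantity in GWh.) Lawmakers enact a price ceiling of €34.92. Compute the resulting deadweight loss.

€398.52

Competitive equilibrium: 55.375 − 0.125q = 30 + 0.3q → q* = 59.7059, p* = 47.9118.
At the ceiling p = 34.92, quantity supplied = (34.92 − 30)/0.3 = 16.4.
Willingness to pay at q' = 16.4: 55.375 − 0.125·16.4 = 53.325.
Δq = 59.7059 − 16.4 = 43.3059; wedge = 53.325 − 34.92 = 18.405.
DWL = ½ × 43.3059 × 18.405 = €398.52.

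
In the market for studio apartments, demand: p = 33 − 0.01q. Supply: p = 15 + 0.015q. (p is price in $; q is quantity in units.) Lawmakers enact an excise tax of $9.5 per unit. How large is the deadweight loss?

Competitive equilibrium: 33 − 0.01q = 15 + 0.015q → q* = 720, p* = 25.8.
With the tax, the buyer price exceeds the seller price by 9.5: (33 − 0.01q) − (15 + 0.015q) = 9.5 → q' = 340.
Δq = 720 − 340 = 380; the wedge equals the tax, 9.5.
The triangle = ½ × 380 × 9.5 = $1805.

$1805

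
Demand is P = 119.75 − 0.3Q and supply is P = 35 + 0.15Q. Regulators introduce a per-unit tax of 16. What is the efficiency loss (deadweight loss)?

284.44

Competitive equilibrium: 119.75 − 0.3Q = 35 + 0.15Q → Q* = 188.3333, P* = 63.25.
With the tax, the buyer price exceeds the seller price by 16: (119.75 − 0.3Q) − (35 + 0.15Q) = 16 → Q' = 152.7778.
ΔQ = 188.3333 − 152.7778 = 35.5555; the wedge equals the tax, 16.
Welfare loss = ½ × 35.5555 × 16 = 284.44.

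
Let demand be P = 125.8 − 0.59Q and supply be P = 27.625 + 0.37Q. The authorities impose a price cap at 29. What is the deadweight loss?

Competitive equilibrium: 125.8 − 0.59Q = 27.625 + 0.37Q → Q* = 102.2656, P* = 65.4633.
At the ceiling P = 29, quantity supplied = (29 − 27.625)/0.37 = 3.7162.
Willingness to pay at Q' = 3.7162: 125.8 − 0.59·3.7162 = 123.6074.
ΔQ = 102.2656 − 3.7162 = 98.5494; wedge = 123.6074 − 29 = 94.6074.
The triangle = ½ × 98.5494 × 94.6074 = 4661.75.

4661.75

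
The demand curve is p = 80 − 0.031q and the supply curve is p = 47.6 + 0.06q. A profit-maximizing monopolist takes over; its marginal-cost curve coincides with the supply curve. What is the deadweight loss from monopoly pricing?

Competitive equilibrium: 80 − 0.031q = 47.6 + 0.06q → q* = 356.044, p* = 68.9626.
Marginal revenue: MR = 80 − 0.062q. Set MR = MC: 80 − 0.062q = 47.6 + 0.06q → q_m = 265.5738.
Price p_m = 80 − 0.031·265.5738 = 71.7672; MC(q_m) = 47.6 + 0.06·265.5738 = 63.5344.
Competitive q* = 356.044, so Δq = 90.4702; wedge = 71.7672 − 63.5344 = 8.2328.
DWL = ½ × 90.4702 × 8.2328 = 372.41.

372.41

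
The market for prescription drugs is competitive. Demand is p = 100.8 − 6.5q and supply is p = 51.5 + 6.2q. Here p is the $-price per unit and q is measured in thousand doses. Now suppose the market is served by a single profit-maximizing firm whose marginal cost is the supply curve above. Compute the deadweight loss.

$10.97 thousand

Competitive equilibrium: 100.8 − 6.5q = 51.5 + 6.2q → q* = 3.8819, p* = 75.5677.
Marginal revenue: MR = 100.8 − 13q. Set MR = MC: 100.8 − 13q = 51.5 + 6.2q → q_m = 2.5677.
Price p_m = 100.8 − 6.5·2.5677 = 84.11; MC(q_m) = 51.5 + 6.2·2.5677 = 67.4197.
Competitive q* = 3.8819, so Δq = 1.3142; wedge = 84.11 − 67.4197 = 16.6903.
The triangle = ½ × 1.3142 × 16.6903 = $10.97 thousand.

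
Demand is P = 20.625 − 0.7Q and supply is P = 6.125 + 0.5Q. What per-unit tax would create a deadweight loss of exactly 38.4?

Competitive equilibrium: 20.625 − 0.7Q = 6.125 + 0.5Q → Q* = 12.0833, P* = 12.1667.
A tax t gives ΔQ = t/1.2 and wedge t, so DWL = t²/2.4.
t²/2.4 = 38.4 → t² = 92.16 → t = 9.6.

9.6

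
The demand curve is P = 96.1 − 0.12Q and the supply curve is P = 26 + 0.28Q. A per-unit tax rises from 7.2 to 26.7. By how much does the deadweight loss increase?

826.31

Competitive equilibrium: 96.1 − 0.12Q = 26 + 0.28Q → Q* = 175.25, P* = 75.07.
For a per-unit tax t: ΔQ = t/0.4, so DWL = ½·t·(t/0.4) = t²/0.8.
At t = 7.2: DWL = 64.8. At t = 26.7: DWL = 891.113.
Increase = 891.113 − 64.8 = 826.31.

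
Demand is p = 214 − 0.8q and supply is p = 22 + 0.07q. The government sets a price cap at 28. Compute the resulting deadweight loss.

Competitive equilibrium: 214 − 0.8q = 22 + 0.07q → q* = 220.68966, p* = 37.44828.
At the ceiling p = 28, quantity supplied = (28 − 22)/0.07 = 85.71429.
Willingness to pay at q' = 85.71429: 214 − 0.8·85.71429 = 145.42857.
Δq = 220.68966 − 85.71429 = 134.97537; wedge = 145.42857 − 28 = 117.42857.
Welfare loss = ½ × 134.97537 × 117.42857 = 7924.98.

7924.98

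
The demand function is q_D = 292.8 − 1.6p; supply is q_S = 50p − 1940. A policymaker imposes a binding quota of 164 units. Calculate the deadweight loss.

1144.26

In inverse form: demand p = 183 − 0.625q, supply p = 38.8 + 0.02q.
Competitive equilibrium: 183 − 0.625q = 38.8 + 0.02q → q* = 223.5659, p* = 43.2713.
At q = 164: demand price = 183 − 0.625·164 = 80.5; supply price = 38.8 + 0.02·164 = 42.08.
Δq = 223.5659 − 164 = 59.5659; wedge = 80.5 − 42.08 = 38.42.
Deadweight loss = ½ × 59.5659 × 38.42 = 1144.26.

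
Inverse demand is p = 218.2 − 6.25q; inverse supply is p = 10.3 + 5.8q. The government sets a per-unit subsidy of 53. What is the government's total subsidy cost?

Competitive equilibrium: 218.2 − 6.25q = 10.3 + 5.8q → q* = 17.2531, p* = 110.368.
The subsidy lowers effective supply by 53: p = 5.8q − 42.7.
New quantity: 218.2 − 6.25q = 5.8q − 42.7 → q' = 21.6515.
Total subsidy cost = 53 × 21.6515 = 1147.53.

1147.53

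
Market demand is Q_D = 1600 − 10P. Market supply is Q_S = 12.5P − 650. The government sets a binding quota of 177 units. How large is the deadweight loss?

In inverse form: demand P = 160 − 0.1Q, supply P = 52 + 0.08Q.
Competitive equilibrium: 160 − 0.1Q = 52 + 0.08Q → Q* = 600, P* = 100.
At Q = 177: demand price = 160 − 0.1·177 = 142.3; supply price = 52 + 0.08·177 = 66.16.
ΔQ = 600 − 177 = 423; wedge = 142.3 − 66.16 = 76.14.
DWL = ½ × 423 × 76.14 = 16103.61.

16103.61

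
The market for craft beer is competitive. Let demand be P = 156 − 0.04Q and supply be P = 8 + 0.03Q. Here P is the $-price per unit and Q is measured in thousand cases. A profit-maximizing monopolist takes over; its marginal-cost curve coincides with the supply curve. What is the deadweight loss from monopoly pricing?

Competitive equilibrium: 156 − 0.04Q = 8 + 0.03Q → Q* = 2114.28571, P* = 71.42857.
Marginal revenue: MR = 156 − 0.08Q. Set MR = MC: 156 − 0.08Q = 8 + 0.03Q → Q_m = 1345.45455.
Price P_m = 156 − 0.04·1345.45455 = 102.18182; MC(Q_m) = 8 + 0.03·1345.45455 = 48.36364.
Competitive Q* = 2114.28571, so ΔQ = 768.83116; wedge = 102.18182 − 48.36364 = 53.81818.
The triangle = ½ × 768.83116 × 53.81818 = $20688.55 thousand.

$20688.55 thousand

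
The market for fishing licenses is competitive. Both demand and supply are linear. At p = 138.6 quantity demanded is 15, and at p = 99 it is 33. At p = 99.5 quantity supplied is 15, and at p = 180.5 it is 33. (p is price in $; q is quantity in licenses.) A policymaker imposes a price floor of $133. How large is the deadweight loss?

Demand slope = (99 − 138.6)/(33 − 15) = −2.2, so p = 171.6 − 2.2q.
Supply slope = (180.5 − 99.5)/(33 − 15) = 4.5, so p = 32 + 4.5q.
Competitive equilibrium: 171.6 − 2.2q = 32 + 4.5q → q* = 20.8358, p* = 125.7612.
At the floor p = 133, quantity demanded = (171.6 − 133)/2.2 = 17.5455.
Sellers' marginal cost at q' = 17.5455: 32 + 4.5·17.5455 = 110.9548.
Δq = 20.8358 − 17.5455 = 3.2903; wedge = 133 − 110.9548 = 22.0452.
The triangle = ½ × 3.2903 × 22.0452 = $36.27.

$36.27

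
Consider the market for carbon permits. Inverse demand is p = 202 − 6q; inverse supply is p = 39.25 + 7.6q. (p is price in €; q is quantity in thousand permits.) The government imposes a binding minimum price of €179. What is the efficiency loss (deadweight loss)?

€449.85 thousand

Competitive equilibrium: 202 − 6q = 39.25 + 7.6q → q* = 11.96691, p* = 130.19853.
At the floor p = 179, quantity demanded = (202 − 179)/6 = 3.83333.
Sellers' marginal cost at q' = 3.83333: 39.25 + 7.6·3.83333 = 68.38331.
Δq = 11.96691 − 3.83333 = 8.13358; wedge = 179 − 68.38331 = 110.61669.
Deadweight loss = ½ × 8.13358 × 110.61669 = €449.85 thousand.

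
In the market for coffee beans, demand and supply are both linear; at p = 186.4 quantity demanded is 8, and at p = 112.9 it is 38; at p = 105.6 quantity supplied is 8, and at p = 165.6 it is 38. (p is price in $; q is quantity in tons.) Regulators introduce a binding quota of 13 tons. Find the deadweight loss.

Demand slope = (112.9 − 186.4)/(38 − 8) = −2.45, so p = 206 − 2.45q.
Supply slope = (165.6 − 105.6)/(38 − 8) = 2, so p = 89.6 + 2q.
Competitive equilibrium: 206 − 2.45q = 89.6 + 2q → q* = 26.1573, p* = 141.9146.
At q = 13: demand price = 206 − 2.45·13 = 174.15; supply price = 89.6 + 2·13 = 115.6.
Δq = 26.1573 − 13 = 13.1573; wedge = 174.15 − 115.6 = 58.55.
The triangle = ½ × 13.1573 × 58.55 = $385.18.

$385.18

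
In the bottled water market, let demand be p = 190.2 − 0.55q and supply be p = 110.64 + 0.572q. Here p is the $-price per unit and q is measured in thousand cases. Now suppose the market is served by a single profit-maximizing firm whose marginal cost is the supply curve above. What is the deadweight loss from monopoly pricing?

Competitive equilibrium: 190.2 − 0.55q = 110.64 + 0.572q → q* = 70.90909, p* = 151.2.
Marginal revenue: MR = 190.2 − 1.1q. Set MR = MC: 190.2 − 1.1q = 110.64 + 0.572q → q_m = 47.58373.
Price p_m = 190.2 − 0.55·47.58373 = 164.02895; MC(q_m) = 110.64 + 0.572·47.58373 = 137.85789.
Competitive q* = 70.90909, so Δq = 23.32536; wedge = 164.02895 − 137.85789 = 26.17106.
DWL = ½ × 23.32536 × 26.17106 = $305.22 thousand.

$305.22 thousand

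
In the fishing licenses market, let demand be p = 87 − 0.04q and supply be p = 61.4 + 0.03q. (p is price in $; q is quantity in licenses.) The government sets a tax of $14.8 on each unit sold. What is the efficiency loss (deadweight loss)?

$1564.57

Competitive equilibrium: 87 − 0.04q = 61.4 + 0.03q → q* = 365.7143, p* = 72.3714.
With the tax, the buyer price exceeds the seller price by 14.8: (87 − 0.04q) − (61.4 + 0.03q) = 14.8 → q' = 154.2857.
Δq = 365.7143 − 154.2857 = 211.4286; the wedge equals the tax, 14.8.
The triangle = ½ × 211.4286 × 14.8 = $1564.57.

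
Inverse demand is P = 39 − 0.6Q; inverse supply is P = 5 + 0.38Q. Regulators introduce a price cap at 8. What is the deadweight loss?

Competitive equilibrium: 39 − 0.6Q = 5 + 0.38Q → Q* = 34.6939, P* = 18.1837.
At the ceiling P = 8, quantity supplied = (8 − 5)/0.38 = 7.8947.
Willingness to pay at Q' = 7.8947: 39 − 0.6·7.8947 = 34.2632.
ΔQ = 34.6939 − 7.8947 = 26.7992; wedge = 34.2632 − 8 = 26.2632.
The triangle = ½ × 26.7992 × 26.2632 = 351.92.

351.92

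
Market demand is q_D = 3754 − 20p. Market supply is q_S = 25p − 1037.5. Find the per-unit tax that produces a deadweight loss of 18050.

57

In inverse form: demand p = 187.7 − 0.05q, supply p = 41.5 + 0.04q.
Competitive equilibrium: 187.7 − 0.05q = 41.5 + 0.04q → q* = 1624.4444, p* = 106.4778.
A tax t gives Δq = t/0.09 and wedge t, so DWL = t²/0.18.
t²/0.18 = 18050 → t² = 3249 → t = 57.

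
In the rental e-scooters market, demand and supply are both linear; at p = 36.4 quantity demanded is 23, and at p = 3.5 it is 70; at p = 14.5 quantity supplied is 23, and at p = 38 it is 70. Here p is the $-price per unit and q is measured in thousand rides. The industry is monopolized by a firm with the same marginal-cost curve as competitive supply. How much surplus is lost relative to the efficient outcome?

$138.58 thousand

Demand slope = (3.5 − 36.4)/(70 − 23) = −0.7, so p = 52.5 − 0.7q.
Supply slope = (38 − 14.5)/(70 − 23) = 0.5, so p = 3 + 0.5q.
Competitive equilibrium: 52.5 − 0.7q = 3 + 0.5q → q* = 41.25, p* = 23.625.
Marginal revenue: MR = 52.5 − 1.4q. Set MR = MC: 52.5 − 1.4q = 3 + 0.5q → q_m = 26.0526.
Price p_m = 52.5 − 0.7·26.0526 = 34.2632; MC(q_m) = 3 + 0.5·26.0526 = 16.0263.
Competitive q* = 41.25, so Δq = 15.1974; wedge = 34.2632 − 16.0263 = 18.2369.
DWL = ½ × 15.1974 × 18.2369 = $138.58 thousand.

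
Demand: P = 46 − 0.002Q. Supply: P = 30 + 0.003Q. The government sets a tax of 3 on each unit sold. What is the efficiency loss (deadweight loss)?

Competitive equilibrium: 46 − 0.002Q = 30 + 0.003Q → Q* = 3200, P* = 39.6.
With the tax, the buyer price exceeds the seller price by 3: (46 − 0.002Q) − (30 + 0.003Q) = 3 → Q' = 2600.
ΔQ = 3200 − 2600 = 600; the wedge equals the tax, 3.
DWL = ½ × 600 × 3 = 900.

900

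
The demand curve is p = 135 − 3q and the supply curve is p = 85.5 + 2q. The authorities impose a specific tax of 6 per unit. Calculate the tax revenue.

Competitive equilibrium: 135 − 3q = 85.5 + 2q → q* = 9.9, p* = 105.3.
With the tax, the buyer price exceeds the seller price by 6: (135 − 3q) − (85.5 + 2q) = 6 → q' = 8.7.
Tax revenue = 6 × 8.7 = 52.20.

52.20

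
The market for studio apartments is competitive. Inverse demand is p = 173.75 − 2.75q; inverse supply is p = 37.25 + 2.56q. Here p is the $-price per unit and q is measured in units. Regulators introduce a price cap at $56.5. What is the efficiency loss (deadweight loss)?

Competitive equilibrium: 173.75 − 2.75q = 37.25 + 2.56q → q* = 25.7062, p* = 103.0579.
At the ceiling p = 56.5, quantity supplied = (56.5 − 37.25)/2.56 = 7.5195.
Willingness to pay at q' = 7.5195: 173.75 − 2.75·7.5195 = 153.0714.
Δq = 25.7062 − 7.5195 = 18.1867; wedge = 153.0714 − 56.5 = 96.5714.
DWL = ½ × 18.1867 × 96.5714 = $878.16.

$878.16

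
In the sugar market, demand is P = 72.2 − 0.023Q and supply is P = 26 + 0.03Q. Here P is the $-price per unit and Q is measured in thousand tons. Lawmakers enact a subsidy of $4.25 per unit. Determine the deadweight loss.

$170.40 thousand

Competitive equilibrium: 72.2 − 0.023Q = 26 + 0.03Q → Q* = 871.6981, P* = 52.1509.
The subsidy lowers effective supply by 4.25: P = 21.75 + 0.03Q.
New quantity: 72.2 − 0.023Q = 21.75 + 0.03Q → Q' = 951.8868.
Overproduction ΔQ = 951.8868 − 871.6981 = 80.1887; wedge = subsidy = 4.25.
Welfare loss = ½ × 80.1887 × 4.25 = $170.40 thousand.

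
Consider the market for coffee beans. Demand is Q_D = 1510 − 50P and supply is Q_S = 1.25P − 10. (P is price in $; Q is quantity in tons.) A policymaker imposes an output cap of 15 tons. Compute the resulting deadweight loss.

In inverse form: demand P = 30.2 − 0.02Q, supply P = 8 + 0.8Q.
Competitive equilibrium: 30.2 − 0.02Q = 8 + 0.8Q → Q* = 27.0732, P* = 29.6585.
At Q = 15: demand price = 30.2 − 0.02·15 = 29.9; supply price = 8 + 0.8·15 = 20.
ΔQ = 27.0732 − 15 = 12.0732; wedge = 29.9 − 20 = 9.9.
Deadweight loss = ½ × 12.0732 × 9.9 = $59.76.

$59.76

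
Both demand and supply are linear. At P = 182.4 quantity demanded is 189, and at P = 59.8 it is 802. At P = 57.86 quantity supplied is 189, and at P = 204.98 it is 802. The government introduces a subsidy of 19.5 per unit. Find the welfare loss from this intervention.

Demand slope = (59.8 − 182.4)/(802 − 189) = −0.2, so P = 220.2 − 0.2Q.
Supply slope = (204.98 − 57.86)/(802 − 189) = 0.24, so P = 12.5 + 0.24Q.
Competitive equilibrium: 220.2 − 0.2Q = 12.5 + 0.24Q → Q* = 472.0455, P* = 125.7909.
The subsidy lowers effective supply by 19.5: P = 0.24Q − 7.
New quantity: 220.2 − 0.2Q = 0.24Q − 7 → Q' = 516.3636.
Overproduction ΔQ = 516.3636 − 472.0455 = 44.3181; wedge = subsidy = 19.5.
The triangle = ½ × 44.3181 × 19.5 = 432.10.

432.10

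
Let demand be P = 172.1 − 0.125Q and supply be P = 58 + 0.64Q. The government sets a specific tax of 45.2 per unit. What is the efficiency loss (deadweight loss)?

1335.32

Competitive equilibrium: 172.1 − 0.125Q = 58 + 0.64Q → Q* = 149.1503, P* = 153.4562.
With the tax, the buyer price exceeds the seller price by 45.2: (172.1 − 0.125Q) − (58 + 0.64Q) = 45.2 → Q' = 90.0654.
ΔQ = 149.1503 − 90.0654 = 59.0849; the wedge equals the tax, 45.2.
Welfare loss = ½ × 59.0849 × 45.2 = 1335.32.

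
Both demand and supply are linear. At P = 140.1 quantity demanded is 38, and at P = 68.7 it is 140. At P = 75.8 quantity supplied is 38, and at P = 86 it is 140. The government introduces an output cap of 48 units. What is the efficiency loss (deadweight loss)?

1981.06

Demand slope = (68.7 − 140.1)/(140 − 38) = −0.7, so P = 166.7 − 0.7Q.
Supply slope = (86 − 75.8)/(140 − 38) = 0.1, so P = 72 + 0.1Q.
Competitive equilibrium: 166.7 − 0.7Q = 72 + 0.1Q → Q* = 118.375, P* = 83.8375.
At Q = 48: demand price = 166.7 − 0.7·48 = 133.1; supply price = 72 + 0.1·48 = 76.8.
ΔQ = 118.375 − 48 = 70.375; wedge = 133.1 − 76.8 = 56.3.
DWL = ½ × 70.375 × 56.3 = 1981.06.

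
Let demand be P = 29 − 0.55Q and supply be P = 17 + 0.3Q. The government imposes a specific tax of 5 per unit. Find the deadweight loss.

14.71

Competitive equilibrium: 29 − 0.55Q = 17 + 0.3Q → Q* = 14.1176, P* = 21.2353.
With the tax, the buyer price exceeds the seller price by 5: (29 − 0.55Q) − (17 + 0.3Q) = 5 → Q' = 8.2353.
ΔQ = 14.1176 − 8.2353 = 5.8823; the wedge equals the tax, 5.
Welfare loss = ½ × 5.8823 × 5 = 14.71.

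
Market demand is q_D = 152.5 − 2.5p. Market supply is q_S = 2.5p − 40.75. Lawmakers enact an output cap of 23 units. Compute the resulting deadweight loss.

In inverse form: demand p = 61 − 0.4q, supply p = 16.3 + 0.4q.
Competitive equilibrium: 61 − 0.4q = 16.3 + 0.4q → q* = 55.875, p* = 38.65.
At q = 23: demand price = 61 − 0.4·23 = 51.8; supply price = 16.3 + 0.4·23 = 25.5.
Δq = 55.875 − 23 = 32.875; wedge = 51.8 − 25.5 = 26.3.
Deadweight loss = ½ × 32.875 × 26.3 = 432.31.

432.31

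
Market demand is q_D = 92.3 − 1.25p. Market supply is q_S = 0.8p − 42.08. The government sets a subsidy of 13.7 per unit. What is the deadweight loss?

45.78

In inverse form: demand p = 73.84 − 0.8q, supply p = 52.6 + 1.25q.
Competitive equilibrium: 73.84 − 0.8q = 52.6 + 1.25q → q* = 10.361, p* = 65.5512.
The subsidy lowers effective supply by 13.7: p = 38.9 + 1.25q.
New quantity: 73.84 − 0.8q = 38.9 + 1.25q → q' = 17.0439.
Overproduction Δq = 17.0439 − 10.361 = 6.6829; wedge = subsidy = 13.7.
Welfare loss = ½ × 6.6829 × 13.7 = 45.78.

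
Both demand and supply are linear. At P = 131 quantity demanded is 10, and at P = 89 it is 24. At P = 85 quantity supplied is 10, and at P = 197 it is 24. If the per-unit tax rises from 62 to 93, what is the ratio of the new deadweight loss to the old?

2.25

Demand slope = (89 − 131)/(24 − 10) = −3, so P = 161 − 3Q.
Supply slope = (197 − 85)/(24 − 10) = 8, so P = 5 + 8Q.
Competitive equilibrium: 161 − 3Q = 5 + 8Q → Q* = 14.1818, P* = 118.4545.
For a per-unit tax t: ΔQ = t/11, so DWL = ½·t·(t/11) = t²/22.
At t = 62: DWL = 174.727. At t = 93: DWL = 393.136.
Ratio = (93/62)² = 2.25.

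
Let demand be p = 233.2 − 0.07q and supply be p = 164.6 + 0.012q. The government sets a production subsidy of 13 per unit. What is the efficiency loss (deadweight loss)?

1030.49

Competitive equilibrium: 233.2 − 0.07q = 164.6 + 0.012q → q* = 836.5854, p* = 174.639.
The subsidy lowers effective supply by 13: p = 151.6 + 0.012q.
New quantity: 233.2 − 0.07q = 151.6 + 0.012q → q' = 995.122.
Overproduction Δq = 995.122 − 836.5854 = 158.5366; wedge = subsidy = 13.
DWL = ½ × 158.5366 × 13 = 1030.49.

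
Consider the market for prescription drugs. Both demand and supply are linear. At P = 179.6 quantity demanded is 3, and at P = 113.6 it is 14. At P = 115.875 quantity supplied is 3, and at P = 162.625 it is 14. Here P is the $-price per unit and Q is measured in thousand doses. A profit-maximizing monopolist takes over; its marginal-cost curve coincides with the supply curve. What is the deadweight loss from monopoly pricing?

$59.36 thousand

Demand slope = (113.6 − 179.6)/(14 − 3) = −6, so P = 197.6 − 6Q.
Supply slope = (162.625 − 115.875)/(14 − 3) = 4.25, so P = 103.125 + 4.25Q.
Competitive equilibrium: 197.6 − 6Q = 103.125 + 4.25Q → Q* = 9.2171, P* = 142.2976.
Marginal revenue: MR = 197.6 − 12Q. Set MR = MC: 197.6 − 12Q = 103.125 + 4.25Q → Q_m = 5.8138.
Price P_m = 197.6 − 6·5.8138 = 162.7172; MC(Q_m) = 103.125 + 4.25·5.8138 = 127.8337.
Competitive Q* = 9.2171, so ΔQ = 3.4033; wedge = 162.7172 − 127.8337 = 34.8835.
Deadweight loss = ½ × 3.4033 × 34.8835 = $59.36 thousand.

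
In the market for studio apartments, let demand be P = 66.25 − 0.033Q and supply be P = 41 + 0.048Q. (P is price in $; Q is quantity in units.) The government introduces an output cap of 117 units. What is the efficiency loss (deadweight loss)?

Competitive equilibrium: 66.25 − 0.033Q = 41 + 0.048Q → Q* = 311.7284, P* = 55.963.
At Q = 117: demand price = 66.25 − 0.033·117 = 62.389; supply price = 41 + 0.048·117 = 46.616.
ΔQ = 311.7284 − 117 = 194.7284; wedge = 62.389 − 46.616 = 15.773.
Welfare loss = ½ × 194.7284 × 15.773 = $1535.73.

$1535.73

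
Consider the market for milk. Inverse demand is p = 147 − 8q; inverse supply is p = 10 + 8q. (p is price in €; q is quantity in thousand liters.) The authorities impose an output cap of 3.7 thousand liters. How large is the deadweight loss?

€189.15 thousand

Competitive equilibrium: 147 − 8q = 10 + 8q → q* = 8.5625, p* = 78.5.
At q = 3.7: demand price = 147 − 8·3.7 = 117.4; supply price = 10 + 8·3.7 = 39.6.
Δq = 8.5625 − 3.7 = 4.8625; wedge = 117.4 − 39.6 = 77.8.
The triangle = ½ × 4.8625 × 77.8 = €189.15 thousand.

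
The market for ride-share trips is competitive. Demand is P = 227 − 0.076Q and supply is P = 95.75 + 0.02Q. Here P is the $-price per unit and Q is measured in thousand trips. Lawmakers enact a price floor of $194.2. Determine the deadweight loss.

Competitive equilibrium: 227 − 0.076Q = 95.75 + 0.02Q → Q* = 1367.1875, P* = 123.09375.
At the floor P = 194.2, quantity demanded = (227 − 194.2)/0.076 = 431.57895.
Sellers' marginal cost at Q' = 431.57895: 95.75 + 0.02·431.57895 = 104.38158.
ΔQ = 1367.1875 − 431.57895 = 935.60855; wedge = 194.2 − 104.38158 = 89.81842.
DWL = ½ × 935.60855 × 89.81842 = $42017.44 thousand.

$42017.44 thousand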